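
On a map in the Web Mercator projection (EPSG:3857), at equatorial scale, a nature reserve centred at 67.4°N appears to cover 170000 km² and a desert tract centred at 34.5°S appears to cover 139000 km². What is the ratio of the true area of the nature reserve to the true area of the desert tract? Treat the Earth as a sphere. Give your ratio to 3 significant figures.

0.266

Since Mercator area scale is 1/cos²φ, the true area equals the apparent area multiplied by cos²φ.
True area of nature reserve: 170000 × cos²(67.4°) = 170000 × 0.1477 = 25110 km².
True area of desert tract: 139000 × cos²(34.5°) = 139000 × 0.6792 = 94410 km².
Ratio = 25110 / 94410 ≈ 0.266.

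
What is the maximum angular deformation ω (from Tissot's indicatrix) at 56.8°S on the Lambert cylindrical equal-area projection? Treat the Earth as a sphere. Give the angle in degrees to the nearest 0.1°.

The Lambert cylindrical equal-area projection is the cylindrical equal-area projection with its standard parallel at the equator (φ₀ = 0). Cylindrical equal-area (φ₀ = 0°): h = cos φ / cos 0° along meridians, k = cos 0° / cos φ along parallels; h·k = 1.
At 56.8°: h = 0.5476, k = 1.826; principal scales a = 1.826, b = 0.5476.
sin(ω/2) = (a − b)/(a + b) = 1.279/2.374 = 0.5387, so ω = 2 arcsin(0.5387) ≈ 65.2°.

65.2°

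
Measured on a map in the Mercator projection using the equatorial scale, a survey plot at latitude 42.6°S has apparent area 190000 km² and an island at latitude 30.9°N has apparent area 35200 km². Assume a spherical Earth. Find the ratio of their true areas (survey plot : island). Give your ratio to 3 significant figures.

3.97

On Mercator the areal scale is sec²φ, so true area = apparent × cos²φ.
True area of survey plot: 190000 × cos²(42.6°) = 190000 × 0.5418 = 102900 km².
True area of island: 35200 × cos²(30.9°) = 35200 × 0.7363 = 25920 km².
Ratio = 102900 / 25920 ≈ 3.97.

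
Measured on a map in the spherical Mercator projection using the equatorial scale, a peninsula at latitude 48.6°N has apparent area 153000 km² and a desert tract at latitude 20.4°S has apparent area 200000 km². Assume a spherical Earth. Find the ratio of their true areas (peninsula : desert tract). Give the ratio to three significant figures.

0.381

On Mercator the areal scale is sec²φ, so true area = apparent × cos²φ.
True area of peninsula: 153000 × cos²(48.6°) = 153000 × 0.4373 = 66910 km².
True area of desert tract: 200000 × cos²(20.4°) = 200000 × 0.8785 = 175700 km².
Ratio = 66910 / 175700 ≈ 0.381.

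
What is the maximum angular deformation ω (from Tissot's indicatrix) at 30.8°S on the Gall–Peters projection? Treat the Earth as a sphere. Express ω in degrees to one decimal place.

The Gall–Peters projection is cylindrical equal-area with φ₀ = 45°. For cylindrical equal-area with standard parallel φ₀, h = cos φ / cos φ₀ and k = cos φ₀ / cos φ, so h·k = 1.
At 30.8°: h = 1.215, k = 0.8232; principal scales a = 1.215, b = 0.8232.
sin(ω/2) = (a − b)/(a + b) = 0.3915/2.038 = 0.1921, so ω = 2 arcsin(0.1921) ≈ 22.2°.

22.2°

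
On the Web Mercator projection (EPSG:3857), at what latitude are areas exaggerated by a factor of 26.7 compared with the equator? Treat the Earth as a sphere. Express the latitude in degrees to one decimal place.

78.8°

Mercator areal scale is sec²φ.
sec²φ = 26.7  ⇒  cos²φ = 0.03745  ⇒  cos φ = 0.1935.
φ = arccos(0.1935) ≈ 78.8°.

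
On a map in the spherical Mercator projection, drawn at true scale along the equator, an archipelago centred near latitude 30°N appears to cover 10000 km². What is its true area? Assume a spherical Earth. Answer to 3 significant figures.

The Mercator projection is conformal; its linear scale factor is the same in every direction and equals sec φ = 1/cos φ.
Areal scale = k² = sec²φ = 1/cos²(30°) = 1/0.8660² = 1.333.
True area = apparent / (areal scale) = 10000 / 1.333 ≈ 7500 km².

7500 km²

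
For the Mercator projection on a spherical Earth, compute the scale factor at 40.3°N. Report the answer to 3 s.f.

1.31

Mercator is conformal, so the point scale is isotropic: h = k = sec φ = 1/cos φ.
k = 1/cos 40.3° = 1/0.7627 = 1.311.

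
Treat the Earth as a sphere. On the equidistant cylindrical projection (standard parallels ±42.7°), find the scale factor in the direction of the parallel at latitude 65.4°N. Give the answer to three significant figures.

1.77

In the equirectangular projection with standard parallel φ₀ = 42.7° (x = Rλ cos φ₀, y = Rφ), meridians are true-scale (h = 1) and the parallel scale is k = cos φ₀ / cos φ.
k = cos 42.7° / cos 65.4° = 0.7349/0.4163 = 1.765.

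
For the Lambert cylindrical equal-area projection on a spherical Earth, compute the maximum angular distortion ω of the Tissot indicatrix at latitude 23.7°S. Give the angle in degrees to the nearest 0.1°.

10.1°

The Lambert cylindrical equal-area projection is the cylindrical equal-area projection with its standard parallel at the equator (φ₀ = 0). For cylindrical equal-area with standard parallel φ₀, h = cos φ / cos φ₀ and k = cos φ₀ / cos φ, so h·k = 1.
At 23.7°: h = 0.9157, k = 1.092; principal scales a = 1.092, b = 0.9157.
sin(ω/2) = (a − b)/(a + b) = 0.1764/2.008 = 0.08788, so ω = 2 arcsin(0.08788) ≈ 10.1°.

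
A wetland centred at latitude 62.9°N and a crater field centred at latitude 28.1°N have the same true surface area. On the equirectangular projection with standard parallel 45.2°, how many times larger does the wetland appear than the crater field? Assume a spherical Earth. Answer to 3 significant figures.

The equidistant cylindrical projection with φ₀ = 45.2° has h = 1 (meridians true) and k = cos φ₀ / cos φ along parallels.
Areal scale at 62.9°: h·k = 1.000 × 1.547 = 1.547.
Areal scale at 28.1°: h·k = 1.000 × 0.7988 = 0.7988.
Ratio = 1.547/0.7988 ≈ 1.94.

1.94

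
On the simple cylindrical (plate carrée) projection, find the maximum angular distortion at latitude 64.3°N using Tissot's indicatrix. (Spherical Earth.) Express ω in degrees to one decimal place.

46.5°

Plate carrée maps x = Rλ, y = Rφ. The meridian scale is h = 1 and the parallel scale is k = 1/cos φ = sec φ.
At 64.3°: h = 1.000, k = 2.306; principal scales a = 2.306, b = 1.000.
sin(ω/2) = (a − b)/(a + b) = 1.306/3.306 = 0.3950, so ω = 2 arcsin(0.3950) ≈ 46.5°.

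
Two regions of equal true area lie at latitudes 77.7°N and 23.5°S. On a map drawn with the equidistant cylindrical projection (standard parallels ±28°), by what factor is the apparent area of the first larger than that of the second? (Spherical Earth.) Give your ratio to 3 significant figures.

4.30

The equidistant cylindrical projection with φ₀ = 28° has h = 1 (meridians true) and k = cos φ₀ / cos φ along parallels.
Areal scale at 77.7°: h·k = 1.000 × 4.145 = 4.145.
Areal scale at 23.5°: h·k = 1.000 × 0.9628 = 0.9628.
Ratio = 4.145/0.9628 ≈ 4.30.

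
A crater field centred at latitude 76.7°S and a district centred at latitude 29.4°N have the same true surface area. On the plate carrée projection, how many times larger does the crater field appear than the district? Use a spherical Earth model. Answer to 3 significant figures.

In the plate carrée (x = Rλ, y = Rφ), meridians are true-scale (h = 1) and parallels are stretched by k = sec φ.
Areal scale at 76.7°: h·k = 1.000 × 4.347 = 4.347.
Areal scale at 29.4°: h·k = 1.000 × 1.148 = 1.148.
Ratio = 4.347/1.148 ≈ 3.79.

3.79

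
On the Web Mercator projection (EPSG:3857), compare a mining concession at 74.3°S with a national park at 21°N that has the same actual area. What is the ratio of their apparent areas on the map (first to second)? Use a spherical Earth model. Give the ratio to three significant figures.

On Mercator, area is exaggerated by sec²φ = 1/cos²φ.
At 74.3°: sec²(74.3°) = 1/0.2706² = 13.66.
At 21°: sec²(21°) = 1/0.9336² = 1.147.
Ratio = 13.66/1.147 = cos²(21°)/cos²(74.3°) ≈ 11.9.

11.9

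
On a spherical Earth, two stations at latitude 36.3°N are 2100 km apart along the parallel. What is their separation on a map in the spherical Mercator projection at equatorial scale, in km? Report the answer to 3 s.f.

2610 km

For Mercator, h = k = sec φ (a conformal cylindrical projection has a single point scale, 1/cos φ).
Along the parallel, k = sec 36.3° = 1/0.8059 = 1.241.
Map distance = 2100 × 1.241 ≈ 2610 km.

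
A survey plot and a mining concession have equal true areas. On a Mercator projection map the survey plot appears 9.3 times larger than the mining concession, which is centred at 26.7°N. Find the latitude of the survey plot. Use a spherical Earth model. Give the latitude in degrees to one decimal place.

73.0°

On Mercator, (apparent₁)/(apparent₂) = sec²φ₁ / sec²φ₂ when true areas are equal.
cos²φ₂ / cos²φ₁ = 9.3  ⇒  cos φ₁ = cos 26.7° / √9.3 = 0.8934/3.050 = 0.2929.
φ₁ = arccos(0.2929) ≈ 73.0°.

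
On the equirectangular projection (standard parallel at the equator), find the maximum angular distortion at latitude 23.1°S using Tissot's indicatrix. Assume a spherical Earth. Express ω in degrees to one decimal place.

4.8°

Plate carrée maps x = Rλ, y = Rφ. The meridian scale is h = 1 and the parallel scale is k = 1/cos φ = sec φ.
At 23.1°: h = 1.000, k = 1.087; principal scales a = 1.087, b = 1.000.
sin(ω/2) = (a − b)/(a + b) = 0.08717/2.087 = 0.04176, so ω = 2 arcsin(0.04176) ≈ 4.8°.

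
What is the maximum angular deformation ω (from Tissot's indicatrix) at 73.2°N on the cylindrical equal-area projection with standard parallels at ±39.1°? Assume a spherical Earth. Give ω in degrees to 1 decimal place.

98.3°

A cylindrical equal-area projection with standard parallel φ₀ has meridian scale h = cos φ / cos φ₀ and parallel scale k = cos φ₀ / cos φ (so areas are preserved, h·k = 1).
At 73.2°: h = 0.3724, k = 2.685; principal scales a = 2.685, b = 0.3724.
sin(ω/2) = (a − b)/(a + b) = 2.313/3.057 = 0.7564, so ω = 2 arcsin(0.7564) ≈ 98.3°.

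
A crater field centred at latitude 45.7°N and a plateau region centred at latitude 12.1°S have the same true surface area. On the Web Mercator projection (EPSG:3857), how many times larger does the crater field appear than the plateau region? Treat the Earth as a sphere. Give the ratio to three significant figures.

Mercator areal scale is sec²φ.
At 45.7°: sec²(45.7°) = 1/0.6984² = 2.050.
At 12.1°: sec²(12.1°) = 1/0.9778² = 1.046.
Ratio = 2.050/1.046 = cos²(12.1°)/cos²(45.7°) ≈ 1.96.

1.96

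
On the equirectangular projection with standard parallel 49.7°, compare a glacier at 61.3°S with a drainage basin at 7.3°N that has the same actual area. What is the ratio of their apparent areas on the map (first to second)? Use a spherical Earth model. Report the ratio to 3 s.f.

2.07

With standard parallel φ₀ = 49.7°, the equirectangular projection gives x = Rλ cos φ₀, y = Rφ, so h = 1 and k = cos 49.7° / cos φ.
Areal scale at 61.3°: h·k = 1.000 × 1.347 = 1.347.
Areal scale at 7.3°: h·k = 1.000 × 0.6521 = 0.6521.
Ratio = 1.347/0.6521 ≈ 2.07.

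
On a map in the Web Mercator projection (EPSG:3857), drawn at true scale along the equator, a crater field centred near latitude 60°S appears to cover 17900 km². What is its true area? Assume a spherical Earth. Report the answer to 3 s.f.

4480 km²

The Mercator projection is conformal; its linear scale factor is the same in every direction and equals sec φ = 1/cos φ.
Areal scale = k² = sec²φ = 1/cos²(60°) = 1/0.5000² = 4.000.
True area = apparent / (areal scale) = 17900 / 4.000 ≈ 4480 km².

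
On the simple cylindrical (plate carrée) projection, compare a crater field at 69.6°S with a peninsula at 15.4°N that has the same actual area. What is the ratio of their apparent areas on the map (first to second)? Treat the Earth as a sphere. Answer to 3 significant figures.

2.77

Plate carrée maps x = Rλ, y = Rφ. The meridian scale is h = 1 and the parallel scale is k = 1/cos φ = sec φ.
Areal scale at 69.6°: h·k = 1.000 × 2.869 = 2.869.
Areal scale at 15.4°: h·k = 1.000 × 1.037 = 1.037.
Ratio = 2.869/1.037 ≈ 2.77.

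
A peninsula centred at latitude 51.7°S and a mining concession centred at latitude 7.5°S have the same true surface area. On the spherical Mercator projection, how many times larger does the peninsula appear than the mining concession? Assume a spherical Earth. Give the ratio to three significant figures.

2.56

Mercator is conformal with k = sec φ, so areal scale = k² = sec²φ.
At 51.7°: sec²(51.7°) = 1/0.6198² = 2.603.
At 7.5°: sec²(7.5°) = 1/0.9914² = 1.017.
Ratio = 2.603/1.017 = cos²(7.5°)/cos²(51.7°) ≈ 2.56.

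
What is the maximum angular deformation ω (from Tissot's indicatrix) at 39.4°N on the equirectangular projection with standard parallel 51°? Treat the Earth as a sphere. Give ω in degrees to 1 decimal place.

The equidistant cylindrical projection with φ₀ = 51° has h = 1 (meridians true) and k = cos φ₀ / cos φ along parallels.
At 39.4°: h = 1.000, k = 0.8144; principal scales a = 1.000, b = 0.8144.
sin(ω/2) = (a − b)/(a + b) = 0.1856/1.814 = 0.1023, so ω = 2 arcsin(0.1023) ≈ 11.7°.

11.7°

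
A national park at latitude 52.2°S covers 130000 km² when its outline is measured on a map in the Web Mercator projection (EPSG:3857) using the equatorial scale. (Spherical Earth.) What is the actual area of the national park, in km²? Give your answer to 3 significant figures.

Mercator is conformal, so the point scale is isotropic: h = k = sec φ = 1/cos φ.
Areal scale = k² = sec²φ = 1/cos²(52.2°) = 1/0.6129² = 2.662.
True area = apparent / (areal scale) = 130000 / 2.662 ≈ 48800 km².

48800 km²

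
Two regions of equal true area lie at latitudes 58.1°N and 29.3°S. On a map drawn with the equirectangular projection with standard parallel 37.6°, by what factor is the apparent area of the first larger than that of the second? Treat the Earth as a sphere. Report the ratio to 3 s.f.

1.65

The equidistant cylindrical projection with φ₀ = 37.6° has h = 1 (meridians true) and k = cos φ₀ / cos φ along parallels.
Areal scale at 58.1°: h·k = 1.000 × 1.499 = 1.499.
Areal scale at 29.3°: h·k = 1.000 × 0.9085 = 0.9085.
Ratio = 1.499/0.9085 ≈ 1.65.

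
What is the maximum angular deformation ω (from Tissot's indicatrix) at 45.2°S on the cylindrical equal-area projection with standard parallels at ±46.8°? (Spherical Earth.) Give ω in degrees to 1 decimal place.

3.3°

A cylindrical equal-area projection with standard parallel φ₀ has meridian scale h = cos φ / cos φ₀ and parallel scale k = cos φ₀ / cos φ (so areas are preserved, h·k = 1).
At 45.2°: h = 1.029, k = 0.9715; principal scales a = 1.029, b = 0.9715.
sin(ω/2) = (a − b)/(a + b) = 0.05785/2.001 = 0.02891, so ω = 2 arcsin(0.02891) ≈ 3.3°.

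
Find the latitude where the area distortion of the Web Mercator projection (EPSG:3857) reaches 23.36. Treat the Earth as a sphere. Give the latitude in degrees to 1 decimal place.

78.1°

Mercator areal scale is sec²φ.
sec²φ = 23.36  ⇒  cos²φ = 0.04281  ⇒  cos φ = 0.2069.
φ = arccos(0.2069) ≈ 78.1°.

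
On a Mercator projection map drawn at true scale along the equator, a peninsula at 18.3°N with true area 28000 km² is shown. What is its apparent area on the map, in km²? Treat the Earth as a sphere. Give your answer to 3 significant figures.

31100 km²

The Mercator projection is conformal; its linear scale factor is the same in every direction and equals sec φ = 1/cos φ.
Areal scale = k² = sec²φ = 1/cos²(18.3°) = 1/0.9494² = 1.109.
Apparent area = 28000 × 1.109 ≈ 31100 km².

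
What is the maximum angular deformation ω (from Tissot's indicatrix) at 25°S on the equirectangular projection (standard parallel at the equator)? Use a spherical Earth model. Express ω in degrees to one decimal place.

5.6°

In the plate carrée (x = Rλ, y = Rφ), meridians are true-scale (h = 1) and parallels are stretched by k = sec φ.
At 25°: h = 1.000, k = 1.103; principal scales a = 1.103, b = 1.000.
sin(ω/2) = (a − b)/(a + b) = 0.1034/2.103 = 0.04915, so ω = 2 arcsin(0.04915) ≈ 5.6°.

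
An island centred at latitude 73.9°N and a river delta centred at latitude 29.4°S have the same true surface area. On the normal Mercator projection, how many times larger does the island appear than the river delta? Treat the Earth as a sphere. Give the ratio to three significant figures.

9.87

Mercator areal scale is sec²φ.
At 73.9°: sec²(73.9°) = 1/0.2773² = 13.00.
At 29.4°: sec²(29.4°) = 1/0.8712² = 1.317.
Ratio = 13.00/1.317 = cos²(29.4°)/cos²(73.9°) ≈ 9.87.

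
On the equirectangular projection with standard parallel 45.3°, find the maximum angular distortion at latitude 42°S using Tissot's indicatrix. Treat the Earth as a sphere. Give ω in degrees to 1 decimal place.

3.1°

With standard parallel φ₀ = 45.3°, the equirectangular projection gives x = Rλ cos φ₀, y = Rφ, so h = 1 and k = cos 45.3° / cos φ.
At 42°: h = 1.000, k = 0.9465; principal scales a = 1.000, b = 0.9465.
sin(ω/2) = (a − b)/(a + b) = 0.05349/1.947 = 0.02748, so ω = 2 arcsin(0.02748) ≈ 3.1°.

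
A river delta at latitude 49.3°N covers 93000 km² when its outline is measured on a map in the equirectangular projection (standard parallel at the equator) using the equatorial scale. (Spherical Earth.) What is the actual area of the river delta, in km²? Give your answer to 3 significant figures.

60600 km²

For the equirectangular projection with φ₀ = 0 (plate carrée), h = 1 along meridians and k = sec φ along parallels.
Areal scale = h·k = 1 × sec φ; at 49.3°, h = 1.000, k = 1.534, so h·k = 1.534.
True area = apparent / (areal scale) = 93000 / 1.534 ≈ 60600 km².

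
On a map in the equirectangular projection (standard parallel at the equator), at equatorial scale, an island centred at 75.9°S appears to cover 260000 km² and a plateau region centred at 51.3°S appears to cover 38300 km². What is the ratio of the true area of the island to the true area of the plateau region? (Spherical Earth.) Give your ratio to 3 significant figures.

On the plate carrée, areal scale = h·k = 1 × sec φ, so true area = apparent × cos φ.
True area of island: 260000 × cos(75.9°) = 260000 × 0.2436 = 63340 km².
True area of plateau region: 38300 × cos(51.3°) = 38300 × 0.6252 = 23950 km².
Ratio = 63340 / 23950 ≈ 2.65.

2.65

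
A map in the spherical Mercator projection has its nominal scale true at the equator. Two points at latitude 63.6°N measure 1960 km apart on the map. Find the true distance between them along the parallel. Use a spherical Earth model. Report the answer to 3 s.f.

Mercator is conformal, so the point scale is isotropic: h = k = sec φ = 1/cos φ.
Along the parallel at 63.6°, map distances are exaggerated by k = sec 63.6° = 2.249.
True distance = 1960 / 2.249 = 1960 × cos 63.6° ≈ 871 km.

871 km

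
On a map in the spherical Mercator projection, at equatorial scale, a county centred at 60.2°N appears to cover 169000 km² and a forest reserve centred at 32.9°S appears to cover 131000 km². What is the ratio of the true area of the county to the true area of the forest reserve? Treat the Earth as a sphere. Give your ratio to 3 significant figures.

0.452

Mercator's areal exaggeration is sec²φ; hence true area = (apparent area) · cos²φ.
True area of county: 169000 × cos²(60.2°) = 169000 × 0.2470 = 41740 km².
True area of forest reserve: 131000 × cos²(32.9°) = 131000 × 0.7050 = 92350 km².
Ratio = 41740 / 92350 ≈ 0.452.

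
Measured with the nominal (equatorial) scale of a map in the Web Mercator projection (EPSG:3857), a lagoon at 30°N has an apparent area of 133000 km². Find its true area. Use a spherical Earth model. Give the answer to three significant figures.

99800 km²

Mercator is conformal, so the point scale is isotropic: h = k = sec φ = 1/cos φ.
Areal scale = k² = sec²φ = 1/cos²(30°) = 1/0.8660² = 1.333.
True area = apparent / (areal scale) = 133000 / 1.333 ≈ 99800 km².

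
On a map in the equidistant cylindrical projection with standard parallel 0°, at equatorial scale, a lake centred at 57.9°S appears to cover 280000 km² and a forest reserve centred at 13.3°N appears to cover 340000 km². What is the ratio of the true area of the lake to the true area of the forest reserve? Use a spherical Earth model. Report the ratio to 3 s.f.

0.450

On the plate carrée, areal scale = h·k = 1 × sec φ, so true area = apparent × cos φ.
True area of lake: 280000 × cos(57.9°) = 280000 × 0.5314 = 148800 km².
True area of forest reserve: 340000 × cos(13.3°) = 340000 × 0.9732 = 330900 km².
Ratio = 148800 / 330900 ≈ 0.450.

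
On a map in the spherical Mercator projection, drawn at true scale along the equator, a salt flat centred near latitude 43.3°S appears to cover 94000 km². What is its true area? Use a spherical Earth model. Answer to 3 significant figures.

Mercator is conformal, so the point scale is isotropic: h = k = sec φ = 1/cos φ.
Areal scale = k² = sec²φ = 1/cos²(43.3°) = 1/0.7278² = 1.888.
True area = apparent / (areal scale) = 94000 / 1.888 ≈ 49800 km².

49800 km²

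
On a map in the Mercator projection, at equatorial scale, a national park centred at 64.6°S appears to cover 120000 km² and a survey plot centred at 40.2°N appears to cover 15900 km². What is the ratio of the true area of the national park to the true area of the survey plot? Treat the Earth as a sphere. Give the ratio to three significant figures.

Mercator's areal exaggeration is sec²φ; hence true area = (apparent area) · cos²φ.
True area of national park: 120000 × cos²(64.6°) = 120000 × 0.1840 = 22080 km².
True area of survey plot: 15900 × cos²(40.2°) = 15900 × 0.5834 = 9276 km².
Ratio = 22080 / 9276 ≈ 2.38.

2.38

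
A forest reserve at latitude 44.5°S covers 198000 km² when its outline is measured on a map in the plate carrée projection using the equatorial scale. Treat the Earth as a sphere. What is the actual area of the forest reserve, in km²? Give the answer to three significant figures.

141000 km²

Plate carrée maps x = Rλ, y = Rφ. The meridian scale is h = 1 and the parallel scale is k = 1/cos φ = sec φ.
Areal scale = h·k = 1 × sec φ; at 44.5°, h = 1.000, k = 1.402, so h·k = 1.402.
True area = apparent / (areal scale) = 198000 / 1.402 ≈ 141000 km².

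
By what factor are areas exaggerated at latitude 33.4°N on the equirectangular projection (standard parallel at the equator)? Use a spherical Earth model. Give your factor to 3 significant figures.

Plate carrée maps x = Rλ, y = Rφ. The meridian scale is h = 1 and the parallel scale is k = 1/cos φ = sec φ.
Areal scale = h·k = 1 × sec φ; at 33.4°, h = 1.000, k = 1.198, so h·k = 1.198.

1.20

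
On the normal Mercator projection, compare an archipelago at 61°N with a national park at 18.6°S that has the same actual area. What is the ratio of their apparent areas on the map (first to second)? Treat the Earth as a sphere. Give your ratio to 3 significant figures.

Mercator is conformal with k = sec φ, so areal scale = k² = sec²φ.
At 61°: sec²(61°) = 1/0.4848² = 4.255.
At 18.6°: sec²(18.6°) = 1/0.9478² = 1.113.
Ratio = 4.255/1.113 = cos²(18.6°)/cos²(61°) ≈ 3.82.

3.82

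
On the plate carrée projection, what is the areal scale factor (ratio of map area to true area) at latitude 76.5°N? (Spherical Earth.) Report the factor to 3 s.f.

Plate carrée maps x = Rλ, y = Rφ. The meridian scale is h = 1 and the parallel scale is k = 1/cos φ = sec φ.
Areal scale = h·k = 1 × sec φ; at 76.5°, h = 1.000, k = 4.284, so h·k = 4.284.

4.28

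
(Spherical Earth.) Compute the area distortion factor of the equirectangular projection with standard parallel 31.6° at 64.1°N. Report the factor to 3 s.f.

1.95

With standard parallel φ₀ = 31.6°, the equirectangular projection gives x = Rλ cos φ₀, y = Rφ, so h = 1 and k = cos 31.6° / cos φ.
Areal scale = h·k = 1 × cos φ₀ / cos φ; at 64.1°, h = 1.000, k = 1.950, so h·k = 1.950.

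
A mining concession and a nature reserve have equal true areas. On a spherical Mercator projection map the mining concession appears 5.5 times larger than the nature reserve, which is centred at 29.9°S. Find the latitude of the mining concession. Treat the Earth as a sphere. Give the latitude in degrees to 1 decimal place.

68.3°

For equal true areas on Mercator, apparent areas scale as sec²φ, so the ratio is cos²φ₂ / cos²φ₁.
cos²φ₂ / cos²φ₁ = 5.5  ⇒  cos φ₁ = cos 29.9° / √5.5 = 0.8669/2.345 = 0.3696.
φ₁ = arccos(0.3696) ≈ 68.3°.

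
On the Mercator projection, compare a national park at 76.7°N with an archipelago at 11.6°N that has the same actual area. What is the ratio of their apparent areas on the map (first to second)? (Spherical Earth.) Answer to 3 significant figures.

18.1

Mercator is conformal with k = sec φ, so areal scale = k² = sec²φ.
At 76.7°: sec²(76.7°) = 1/0.2300² = 18.90.
At 11.6°: sec²(11.6°) = 1/0.9796² = 1.042.
Ratio = 18.90/1.042 = cos²(11.6°)/cos²(76.7°) ≈ 18.1.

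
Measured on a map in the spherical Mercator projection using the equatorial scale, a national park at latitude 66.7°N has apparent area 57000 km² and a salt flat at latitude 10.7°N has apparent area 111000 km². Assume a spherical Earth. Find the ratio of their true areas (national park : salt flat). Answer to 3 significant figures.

0.0832

Since Mercator area scale is 1/cos²φ, the true area equals the apparent area multiplied by cos²φ.
True area of national park: 57000 × cos²(66.7°) = 57000 × 0.1565 = 8918 km².
True area of salt flat: 111000 × cos²(10.7°) = 111000 × 0.9655 = 107200 km².
Ratio = 8918 / 107200 ≈ 0.0832.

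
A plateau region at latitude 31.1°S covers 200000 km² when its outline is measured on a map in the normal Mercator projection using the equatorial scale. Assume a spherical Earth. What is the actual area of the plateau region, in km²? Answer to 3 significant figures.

147000 km²

Mercator is conformal, so the point scale is isotropic: h = k = sec φ = 1/cos φ.
Areal scale = k² = sec²φ = 1/cos²(31.1°) = 1/0.8563² = 1.364.
True area = apparent / (areal scale) = 200000 / 1.364 ≈ 147000 km².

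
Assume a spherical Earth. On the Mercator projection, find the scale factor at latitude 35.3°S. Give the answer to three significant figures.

Mercator is conformal, so the point scale is isotropic: h = k = sec φ = 1/cos φ.
k = 1/cos 35.3° = 1/0.8161 = 1.225.

1.23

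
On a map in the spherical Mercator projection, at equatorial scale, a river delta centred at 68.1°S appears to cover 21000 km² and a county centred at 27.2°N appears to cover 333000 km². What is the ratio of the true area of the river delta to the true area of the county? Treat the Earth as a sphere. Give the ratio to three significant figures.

On Mercator the areal scale is sec²φ, so true area = apparent × cos²φ.
True area of river delta: 21000 × cos²(68.1°) = 21000 × 0.1391 = 2922 km².
True area of county: 333000 × cos²(27.2°) = 333000 × 0.7911 = 263400 km².
Ratio = 2922 / 263400 ≈ 0.0111.

0.0111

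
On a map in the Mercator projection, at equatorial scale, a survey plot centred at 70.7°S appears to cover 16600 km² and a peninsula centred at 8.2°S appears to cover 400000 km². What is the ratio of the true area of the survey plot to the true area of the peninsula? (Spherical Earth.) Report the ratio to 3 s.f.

0.00463

Since Mercator area scale is 1/cos²φ, the true area equals the apparent area multiplied by cos²φ.
True area of survey plot: 16600 × cos²(70.7°) = 16600 × 0.1092 = 1813 km².
True area of peninsula: 400000 × cos²(8.2°) = 400000 × 0.9797 = 391900 km².
Ratio = 1813 / 391900 ≈ 0.00463.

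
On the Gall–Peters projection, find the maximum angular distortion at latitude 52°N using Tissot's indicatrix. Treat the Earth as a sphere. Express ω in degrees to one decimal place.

15.8°

The Gall–Peters projection is cylindrical equal-area with φ₀ = 45°. A cylindrical equal-area projection with standard parallel φ₀ has meridian scale h = cos φ / cos φ₀ and parallel scale k = cos φ₀ / cos φ (so areas are preserved, h·k = 1).
At 52°: h = 0.8707, k = 1.149; principal scales a = 1.149, b = 0.8707.
sin(ω/2) = (a − b)/(a + b) = 0.2779/2.019 = 0.1376, so ω = 2 arcsin(0.1376) ≈ 15.8°.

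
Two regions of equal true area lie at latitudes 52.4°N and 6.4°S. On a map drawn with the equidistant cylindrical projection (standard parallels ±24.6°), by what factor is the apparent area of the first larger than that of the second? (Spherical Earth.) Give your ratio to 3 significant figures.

In the equirectangular projection with standard parallel φ₀ = 24.6° (x = Rλ cos φ₀, y = Rφ), meridians are true-scale (h = 1) and the parallel scale is k = cos φ₀ / cos φ.
Areal scale at 52.4°: h·k = 1.000 × 1.490 = 1.490.
Areal scale at 6.4°: h·k = 1.000 × 0.9149 = 0.9149.
Ratio = 1.490/0.9149 ≈ 1.63.

1.63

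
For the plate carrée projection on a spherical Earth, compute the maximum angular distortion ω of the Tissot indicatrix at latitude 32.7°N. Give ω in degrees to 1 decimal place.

9.9°

Plate carrée maps x = Rλ, y = Rφ. The meridian scale is h = 1 and the parallel scale is k = 1/cos φ = sec φ.
At 32.7°: h = 1.000, k = 1.188; principal scales a = 1.188, b = 1.000.
sin(ω/2) = (a − b)/(a + b) = 0.1883/2.188 = 0.08606, so ω = 2 arcsin(0.08606) ≈ 9.9°.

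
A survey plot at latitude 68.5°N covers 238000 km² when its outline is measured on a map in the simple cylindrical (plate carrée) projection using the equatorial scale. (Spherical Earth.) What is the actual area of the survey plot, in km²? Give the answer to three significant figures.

87200 km²

In the plate carrée (x = Rλ, y = Rφ), meridians are true-scale (h = 1) and parallels are stretched by k = sec φ.
Areal scale = h·k = 1 × sec φ; at 68.5°, h = 1.000, k = 2.729, so h·k = 2.729.
True area = apparent / (areal scale) = 238000 / 2.729 ≈ 87200 km².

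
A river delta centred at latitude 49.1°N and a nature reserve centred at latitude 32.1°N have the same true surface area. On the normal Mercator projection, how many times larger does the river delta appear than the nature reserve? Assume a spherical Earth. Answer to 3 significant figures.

Mercator is conformal with k = sec φ, so areal scale = k² = sec²φ.
At 49.1°: sec²(49.1°) = 1/0.6547² = 2.333.
At 32.1°: sec²(32.1°) = 1/0.8471² = 1.394.
Ratio = 2.333/1.394 = cos²(32.1°)/cos²(49.1°) ≈ 1.67.

1.67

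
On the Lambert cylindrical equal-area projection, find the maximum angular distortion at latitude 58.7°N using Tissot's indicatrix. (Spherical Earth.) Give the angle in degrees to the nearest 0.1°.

The Lambert cylindrical equal-area projection is the cylindrical equal-area projection with its standard parallel at the equator (φ₀ = 0). A cylindrical equal-area projection with standard parallel φ₀ has meridian scale h = cos φ / cos φ₀ and parallel scale k = cos φ₀ / cos φ (so areas are preserved, h·k = 1).
At 58.7°: h = 0.5195, k = 1.925; principal scales a = 1.925, b = 0.5195.
sin(ω/2) = (a − b)/(a + b) = 1.405/2.444 = 0.5749, so ω = 2 arcsin(0.5749) ≈ 70.2°.

70.2°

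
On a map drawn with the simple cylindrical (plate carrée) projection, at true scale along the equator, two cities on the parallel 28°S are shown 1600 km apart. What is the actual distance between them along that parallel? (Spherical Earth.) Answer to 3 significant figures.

In the plate carrée (x = Rλ, y = Rφ), meridians are true-scale (h = 1) and parallels are stretched by k = sec φ.
Along the parallel at 28°, map distances are exaggerated by k = sec 28° = 1.133.
True distance = 1600 / 1.133 = 1600 × cos 28° ≈ 1410 km.

1410 km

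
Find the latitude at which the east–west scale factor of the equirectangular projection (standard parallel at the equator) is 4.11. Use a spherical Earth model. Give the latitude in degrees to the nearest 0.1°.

75.9°

Plate carrée: h = 1, k = sec φ along parallels.
sec φ = 4.11  ⇒  cos φ = 0.2433  ⇒  φ ≈ 75.9°.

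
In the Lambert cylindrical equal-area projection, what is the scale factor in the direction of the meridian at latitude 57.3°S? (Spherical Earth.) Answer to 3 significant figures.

0.540

The Lambert cylindrical equal-area projection is the cylindrical equal-area projection with its standard parallel at the equator (φ₀ = 0). Cylindrical equal-area (φ₀ = 0°): h = cos φ / cos 0° along meridians, k = cos 0° / cos φ along parallels; h·k = 1.
h = cos 57.3° / cos 0° = 0.5402/1.000 = 0.5402.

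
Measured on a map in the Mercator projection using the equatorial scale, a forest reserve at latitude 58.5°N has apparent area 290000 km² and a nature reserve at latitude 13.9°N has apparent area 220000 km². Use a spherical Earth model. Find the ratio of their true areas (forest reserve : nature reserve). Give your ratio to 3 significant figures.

On Mercator the areal scale is sec²φ, so true area = apparent × cos²φ.
True area of forest reserve: 290000 × cos²(58.5°) = 290000 × 0.2730 = 79170 km².
True area of nature reserve: 220000 × cos²(13.9°) = 220000 × 0.9423 = 207300 km².
Ratio = 79170 / 207300 ≈ 0.382.

0.382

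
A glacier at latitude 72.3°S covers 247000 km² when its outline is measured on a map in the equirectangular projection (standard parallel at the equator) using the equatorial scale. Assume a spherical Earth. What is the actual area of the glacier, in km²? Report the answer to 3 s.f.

75100 km²

In the plate carrée (x = Rλ, y = Rφ), meridians are true-scale (h = 1) and parallels are stretched by k = sec φ.
Areal scale = h·k = 1 × sec φ; at 72.3°, h = 1.000, k = 3.289, so h·k = 3.289.
True area = apparent / (areal scale) = 247000 / 3.289 ≈ 75100 km².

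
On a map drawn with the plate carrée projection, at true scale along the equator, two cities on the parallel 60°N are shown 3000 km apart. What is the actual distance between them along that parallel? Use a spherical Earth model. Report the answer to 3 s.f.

1500 km

Plate carrée maps x = Rλ, y = Rφ. The meridian scale is h = 1 and the parallel scale is k = 1/cos φ = sec φ.
Along the parallel at 60°, map distances are exaggerated by k = sec 60° = 2.000.
True distance = 3000 / 2.000 = 3000 × cos 60° ≈ 1500 km.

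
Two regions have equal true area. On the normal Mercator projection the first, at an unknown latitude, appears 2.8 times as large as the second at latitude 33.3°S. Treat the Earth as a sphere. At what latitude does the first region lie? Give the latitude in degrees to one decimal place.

60.0°

For equal true areas on Mercator, apparent areas scale as sec²φ, so the ratio is cos²φ₂ / cos²φ₁.
cos²φ₂ / cos²φ₁ = 2.8  ⇒  cos φ₁ = cos 33.3° / √2.8 = 0.8358/1.673 = 0.4995.
φ₁ = arccos(0.4995) ≈ 60.0°.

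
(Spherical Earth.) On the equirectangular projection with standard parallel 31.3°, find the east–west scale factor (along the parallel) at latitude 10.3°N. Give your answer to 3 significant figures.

In the equirectangular projection with standard parallel φ₀ = 31.3° (x = Rλ cos φ₀, y = Rφ), meridians are true-scale (h = 1) and the parallel scale is k = cos φ₀ / cos φ.
k = cos 31.3° / cos 10.3° = 0.8545/0.9839 = 0.8685.

0.868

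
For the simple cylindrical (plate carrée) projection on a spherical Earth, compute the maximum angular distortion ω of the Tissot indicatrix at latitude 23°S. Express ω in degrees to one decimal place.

In the plate carrée (x = Rλ, y = Rφ), meridians are true-scale (h = 1) and parallels are stretched by k = sec φ.
At 23°: h = 1.000, k = 1.086; principal scales a = 1.086, b = 1.000.
sin(ω/2) = (a − b)/(a + b) = 0.08636/2.086 = 0.04139, so ω = 2 arcsin(0.04139) ≈ 4.7°.

4.7°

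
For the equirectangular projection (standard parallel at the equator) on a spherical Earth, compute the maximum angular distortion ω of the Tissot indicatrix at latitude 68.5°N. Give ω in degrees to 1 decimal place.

Plate carrée maps x = Rλ, y = Rφ. The meridian scale is h = 1 and the parallel scale is k = 1/cos φ = sec φ.
At 68.5°: h = 1.000, k = 2.729; principal scales a = 2.729, b = 1.000.
sin(ω/2) = (a − b)/(a + b) = 1.729/3.729 = 0.4636, so ω = 2 arcsin(0.4636) ≈ 55.2°.

55.2°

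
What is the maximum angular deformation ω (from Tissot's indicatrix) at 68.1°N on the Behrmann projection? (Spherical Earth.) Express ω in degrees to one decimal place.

Behrmann is a cylindrical equal-area projection with standard parallels at ±30°. For cylindrical equal-area with standard parallel φ₀, h = cos φ / cos φ₀ and k = cos φ₀ / cos φ, so h·k = 1.
At 68.1°: h = 0.4307, k = 2.322; principal scales a = 2.322, b = 0.4307.
sin(ω/2) = (a − b)/(a + b) = 1.891/2.753 = 0.6871, so ω = 2 arcsin(0.6871) ≈ 86.8°.

86.8°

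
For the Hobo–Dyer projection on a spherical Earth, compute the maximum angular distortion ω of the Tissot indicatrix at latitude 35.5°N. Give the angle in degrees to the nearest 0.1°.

3.0°

Hobo–Dyer is a cylindrical equal-area projection with standard parallels at ±37.5°. Cylindrical equal-area (φ₀ = 37.5°): h = cos φ / cos 37.5° along meridians, k = cos 37.5° / cos φ along parallels; h·k = 1.
At 35.5°: h = 1.026, k = 0.9745; principal scales a = 1.026, b = 0.9745.
sin(ω/2) = (a − b)/(a + b) = 0.05167/2.001 = 0.02583, so ω = 2 arcsin(0.02583) ≈ 3.0°.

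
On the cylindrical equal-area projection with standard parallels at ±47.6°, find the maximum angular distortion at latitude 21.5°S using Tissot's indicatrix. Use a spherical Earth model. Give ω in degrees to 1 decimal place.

36.3°

For cylindrical equal-area with standard parallel φ₀, h = cos φ / cos φ₀ and k = cos φ₀ / cos φ, so h·k = 1.
At 21.5°: h = 1.380, k = 0.7247; principal scales a = 1.380, b = 0.7247.
sin(ω/2) = (a − b)/(a + b) = 0.6551/2.105 = 0.3113, so ω = 2 arcsin(0.3113) ≈ 36.3°.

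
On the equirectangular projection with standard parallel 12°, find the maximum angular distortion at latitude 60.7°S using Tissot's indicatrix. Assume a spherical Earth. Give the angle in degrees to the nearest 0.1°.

With standard parallel φ₀ = 12°, the equirectangular projection gives x = Rλ cos φ₀, y = Rφ, so h = 1 and k = cos 12° / cos φ.
At 60.7°: h = 1.000, k = 1.999; principal scales a = 1.999, b = 1.000.
sin(ω/2) = (a − b)/(a + b) = 0.9987/2.999 = 0.3331, so ω = 2 arcsin(0.3331) ≈ 38.9°.

38.9°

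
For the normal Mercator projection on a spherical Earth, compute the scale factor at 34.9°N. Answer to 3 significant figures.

The Mercator projection is conformal; its linear scale factor is the same in every direction and equals sec φ = 1/cos φ.
k = 1/cos 34.9° = 1/0.8202 = 1.219.

1.22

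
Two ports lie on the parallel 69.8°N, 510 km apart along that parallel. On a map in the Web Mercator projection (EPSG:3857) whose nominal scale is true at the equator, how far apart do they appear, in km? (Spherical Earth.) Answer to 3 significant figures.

Mercator is conformal, so the point scale is isotropic: h = k = sec φ = 1/cos φ.
Along the parallel, k = sec 69.8° = 1/0.3453 = 2.896.
Map distance = 510 × 2.896 ≈ 1480 km.

1480 km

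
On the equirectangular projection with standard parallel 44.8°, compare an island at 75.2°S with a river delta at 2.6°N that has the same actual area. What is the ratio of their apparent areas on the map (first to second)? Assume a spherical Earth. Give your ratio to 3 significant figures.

3.91

With standard parallel φ₀ = 44.8°, the equirectangular projection gives x = Rλ cos φ₀, y = Rφ, so h = 1 and k = cos 44.8° / cos φ.
Areal scale at 75.2°: h·k = 1.000 × 2.778 = 2.778.
Areal scale at 2.6°: h·k = 1.000 × 0.7103 = 0.7103.
Ratio = 2.778/0.7103 ≈ 3.91.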